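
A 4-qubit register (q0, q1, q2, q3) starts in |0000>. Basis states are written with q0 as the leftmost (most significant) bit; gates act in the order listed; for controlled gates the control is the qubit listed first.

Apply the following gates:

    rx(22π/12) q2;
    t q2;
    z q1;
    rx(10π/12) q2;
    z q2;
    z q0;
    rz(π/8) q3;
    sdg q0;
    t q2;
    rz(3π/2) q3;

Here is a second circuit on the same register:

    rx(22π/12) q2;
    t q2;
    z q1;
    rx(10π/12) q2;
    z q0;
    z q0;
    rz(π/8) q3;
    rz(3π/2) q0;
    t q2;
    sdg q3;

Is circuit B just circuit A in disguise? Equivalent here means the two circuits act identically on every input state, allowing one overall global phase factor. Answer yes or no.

No, they are not equivalent — no single phase factor reconciles the two unitaries.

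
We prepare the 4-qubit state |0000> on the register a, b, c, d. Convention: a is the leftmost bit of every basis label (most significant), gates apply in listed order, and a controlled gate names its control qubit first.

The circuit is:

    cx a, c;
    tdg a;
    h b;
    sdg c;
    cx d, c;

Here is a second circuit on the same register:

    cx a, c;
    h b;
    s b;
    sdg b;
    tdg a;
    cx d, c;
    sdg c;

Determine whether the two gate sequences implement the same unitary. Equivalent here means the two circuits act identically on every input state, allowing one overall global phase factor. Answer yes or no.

No — the two circuits implement different unitaries, even allowing a global phase.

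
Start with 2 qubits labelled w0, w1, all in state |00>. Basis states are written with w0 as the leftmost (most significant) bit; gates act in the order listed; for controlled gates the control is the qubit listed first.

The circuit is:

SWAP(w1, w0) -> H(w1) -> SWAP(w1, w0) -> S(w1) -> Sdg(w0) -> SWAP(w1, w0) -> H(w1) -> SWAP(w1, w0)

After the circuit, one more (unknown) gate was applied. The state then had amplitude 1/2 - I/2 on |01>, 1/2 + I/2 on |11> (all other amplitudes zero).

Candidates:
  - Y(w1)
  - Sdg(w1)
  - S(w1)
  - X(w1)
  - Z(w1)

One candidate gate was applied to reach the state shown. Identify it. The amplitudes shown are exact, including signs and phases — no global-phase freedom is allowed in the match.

The unique candidate consistent with the amplitudes is X(w1).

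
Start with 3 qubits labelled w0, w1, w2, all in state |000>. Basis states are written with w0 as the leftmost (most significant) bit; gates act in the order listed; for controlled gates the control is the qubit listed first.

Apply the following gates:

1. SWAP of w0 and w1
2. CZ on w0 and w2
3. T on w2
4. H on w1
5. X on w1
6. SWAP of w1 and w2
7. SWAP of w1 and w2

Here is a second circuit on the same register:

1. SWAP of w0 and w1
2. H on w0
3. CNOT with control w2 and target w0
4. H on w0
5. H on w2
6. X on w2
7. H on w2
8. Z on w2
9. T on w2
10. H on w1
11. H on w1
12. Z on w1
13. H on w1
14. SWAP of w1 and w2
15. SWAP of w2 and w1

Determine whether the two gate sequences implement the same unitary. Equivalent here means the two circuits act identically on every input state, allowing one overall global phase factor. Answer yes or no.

Yes, they are equivalent — the unitaries differ by at most a global phase.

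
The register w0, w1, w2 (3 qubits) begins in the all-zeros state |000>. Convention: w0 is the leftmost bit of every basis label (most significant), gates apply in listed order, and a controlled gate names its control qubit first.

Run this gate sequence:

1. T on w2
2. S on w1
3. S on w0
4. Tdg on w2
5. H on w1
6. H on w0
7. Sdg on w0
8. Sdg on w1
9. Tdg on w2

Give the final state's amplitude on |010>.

The final state's coefficient on |010> equals -I/2.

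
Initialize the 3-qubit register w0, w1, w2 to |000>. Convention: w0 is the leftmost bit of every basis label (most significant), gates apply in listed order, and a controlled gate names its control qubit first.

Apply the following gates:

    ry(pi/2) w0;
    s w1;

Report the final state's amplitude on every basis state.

After the circuit, the state carries amplitude sqrt(2)/2 on |000>, sqrt(2)/2 on |100>, and 0 on every other basis state.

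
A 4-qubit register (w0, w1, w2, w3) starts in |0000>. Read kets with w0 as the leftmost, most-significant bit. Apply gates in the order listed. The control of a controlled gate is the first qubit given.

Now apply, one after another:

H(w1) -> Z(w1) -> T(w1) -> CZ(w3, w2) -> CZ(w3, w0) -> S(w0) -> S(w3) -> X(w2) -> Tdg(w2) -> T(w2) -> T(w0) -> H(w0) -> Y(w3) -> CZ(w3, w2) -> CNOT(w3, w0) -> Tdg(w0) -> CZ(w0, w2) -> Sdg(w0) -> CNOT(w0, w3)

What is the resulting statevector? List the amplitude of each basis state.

The resulting statevector has amplitude -I/2 on |0011>, exp(3*I*pi/4)/2 on |0111>, -exp(3*I*pi/4)/2 on |1010>, -1/2 on |1110>, and 0 on every other basis state.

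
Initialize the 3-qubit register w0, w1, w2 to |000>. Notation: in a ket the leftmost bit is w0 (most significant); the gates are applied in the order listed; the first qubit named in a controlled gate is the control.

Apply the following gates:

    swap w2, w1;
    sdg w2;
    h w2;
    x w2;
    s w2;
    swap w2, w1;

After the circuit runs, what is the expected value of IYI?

In the final state, IYI has expectation 1.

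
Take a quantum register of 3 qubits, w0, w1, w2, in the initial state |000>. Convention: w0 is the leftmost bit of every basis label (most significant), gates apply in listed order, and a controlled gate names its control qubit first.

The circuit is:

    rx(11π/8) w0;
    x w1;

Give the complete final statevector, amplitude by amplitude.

After the circuit, the state carries amplitude -cos(5*pi/16) on |010>, -I*sin(5*pi/16) on |110>, and 0 on every other basis state.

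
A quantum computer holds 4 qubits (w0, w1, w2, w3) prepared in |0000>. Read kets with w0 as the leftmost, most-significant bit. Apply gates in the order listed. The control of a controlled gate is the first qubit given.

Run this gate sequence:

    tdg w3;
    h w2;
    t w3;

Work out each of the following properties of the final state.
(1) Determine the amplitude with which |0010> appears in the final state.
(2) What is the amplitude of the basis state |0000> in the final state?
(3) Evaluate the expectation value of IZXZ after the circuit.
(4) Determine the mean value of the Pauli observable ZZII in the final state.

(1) The final state's coefficient on |0010> equals sqrt(2)/2.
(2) The amplitude on |0000> is sqrt(2)/2.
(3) In the final state, IZXZ has expectation 1.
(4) The expectation value of ZZII is 1.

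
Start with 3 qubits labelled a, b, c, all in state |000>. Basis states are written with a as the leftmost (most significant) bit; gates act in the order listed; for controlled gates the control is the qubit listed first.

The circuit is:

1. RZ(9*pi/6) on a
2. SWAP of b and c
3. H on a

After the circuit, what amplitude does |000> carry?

The amplitude on |000> is -sqrt(2)*exp(I*pi/4)/2.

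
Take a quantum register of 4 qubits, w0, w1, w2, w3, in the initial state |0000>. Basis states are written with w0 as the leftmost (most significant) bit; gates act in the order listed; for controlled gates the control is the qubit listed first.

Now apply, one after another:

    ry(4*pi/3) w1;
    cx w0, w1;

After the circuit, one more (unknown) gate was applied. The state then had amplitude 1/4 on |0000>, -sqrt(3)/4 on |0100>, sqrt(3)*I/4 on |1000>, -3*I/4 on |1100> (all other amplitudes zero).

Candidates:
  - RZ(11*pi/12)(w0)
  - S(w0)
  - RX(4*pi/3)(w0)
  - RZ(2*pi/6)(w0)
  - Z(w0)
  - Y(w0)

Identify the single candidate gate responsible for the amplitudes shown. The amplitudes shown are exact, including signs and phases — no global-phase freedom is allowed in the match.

The unique candidate consistent with the amplitudes is RX(4*pi/3)(w0).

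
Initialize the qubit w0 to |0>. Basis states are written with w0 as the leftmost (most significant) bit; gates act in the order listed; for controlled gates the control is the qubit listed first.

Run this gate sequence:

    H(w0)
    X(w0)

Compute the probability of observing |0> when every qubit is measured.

A full measurement returns |0> with probability 1/2.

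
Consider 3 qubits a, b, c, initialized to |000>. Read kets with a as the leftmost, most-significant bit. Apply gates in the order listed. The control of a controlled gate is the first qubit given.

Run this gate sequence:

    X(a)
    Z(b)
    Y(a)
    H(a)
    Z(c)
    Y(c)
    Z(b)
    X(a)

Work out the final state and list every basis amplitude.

The resulting statevector has amplitude sqrt(2)/2 on |001>, sqrt(2)/2 on |101>, and 0 on every other basis state.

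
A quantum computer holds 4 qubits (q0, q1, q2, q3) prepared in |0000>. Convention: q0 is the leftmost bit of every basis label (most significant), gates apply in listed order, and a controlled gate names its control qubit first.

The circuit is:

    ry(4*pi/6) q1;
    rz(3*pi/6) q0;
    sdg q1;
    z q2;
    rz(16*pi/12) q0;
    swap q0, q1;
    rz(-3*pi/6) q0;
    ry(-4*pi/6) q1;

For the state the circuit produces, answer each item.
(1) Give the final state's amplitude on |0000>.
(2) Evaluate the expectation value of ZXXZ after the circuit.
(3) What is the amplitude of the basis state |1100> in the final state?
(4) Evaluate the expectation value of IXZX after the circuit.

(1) |0000> carries amplitude -exp(I*pi/3)/4 in the final state.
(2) The expectation value of ZXXZ is 0.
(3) The amplitude on |1100> is -3*exp(I*pi/3)/4.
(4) The expectation value of IXZX is 0.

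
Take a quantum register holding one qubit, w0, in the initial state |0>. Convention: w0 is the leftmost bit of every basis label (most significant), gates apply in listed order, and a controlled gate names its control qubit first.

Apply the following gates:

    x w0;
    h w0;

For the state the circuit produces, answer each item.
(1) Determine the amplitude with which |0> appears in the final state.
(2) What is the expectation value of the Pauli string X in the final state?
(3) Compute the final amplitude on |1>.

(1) |0> carries amplitude sqrt(2)/2 in the final state.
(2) The expectation value of X is -1.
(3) The amplitude on |1> is -sqrt(2)/2.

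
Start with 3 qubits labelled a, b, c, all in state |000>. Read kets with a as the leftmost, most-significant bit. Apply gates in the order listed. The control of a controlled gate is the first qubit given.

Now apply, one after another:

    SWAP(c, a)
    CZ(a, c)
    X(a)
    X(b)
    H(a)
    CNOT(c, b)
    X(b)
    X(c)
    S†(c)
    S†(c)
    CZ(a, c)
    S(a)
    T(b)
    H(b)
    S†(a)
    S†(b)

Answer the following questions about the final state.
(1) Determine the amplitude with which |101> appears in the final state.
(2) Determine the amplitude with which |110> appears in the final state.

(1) |101> carries amplitude -1/2 in the final state.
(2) The amplitude on |110> is 0.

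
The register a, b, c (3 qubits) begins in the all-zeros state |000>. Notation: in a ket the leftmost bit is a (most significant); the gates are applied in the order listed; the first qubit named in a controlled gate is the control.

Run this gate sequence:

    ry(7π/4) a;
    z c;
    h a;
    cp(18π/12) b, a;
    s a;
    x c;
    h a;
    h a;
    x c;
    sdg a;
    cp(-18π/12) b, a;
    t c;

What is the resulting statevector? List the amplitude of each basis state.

After the circuit, the state carries amplitude sqrt(2)*(-sqrt(sqrt(2) + 2) + sqrt(2 - sqrt(2)))/4 on |000>, sqrt(2)*(-sqrt(sqrt(2) + 2) - sqrt(2 - sqrt(2)))/4 on |100>, and 0 on every other basis state. Key observation: the block from step 4 through step 11 cancels to the identity and can be dropped.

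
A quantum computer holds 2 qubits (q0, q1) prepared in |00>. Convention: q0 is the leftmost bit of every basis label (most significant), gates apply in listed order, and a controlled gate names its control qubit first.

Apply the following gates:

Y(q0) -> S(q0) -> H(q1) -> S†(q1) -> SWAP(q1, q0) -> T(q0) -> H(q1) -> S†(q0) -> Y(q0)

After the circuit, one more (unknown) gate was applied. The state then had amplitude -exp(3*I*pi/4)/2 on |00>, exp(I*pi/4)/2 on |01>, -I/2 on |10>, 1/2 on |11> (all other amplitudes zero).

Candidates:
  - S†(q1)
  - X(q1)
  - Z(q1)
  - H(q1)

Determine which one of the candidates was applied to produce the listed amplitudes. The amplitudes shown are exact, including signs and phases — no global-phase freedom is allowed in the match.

The applied gate was S†(q1).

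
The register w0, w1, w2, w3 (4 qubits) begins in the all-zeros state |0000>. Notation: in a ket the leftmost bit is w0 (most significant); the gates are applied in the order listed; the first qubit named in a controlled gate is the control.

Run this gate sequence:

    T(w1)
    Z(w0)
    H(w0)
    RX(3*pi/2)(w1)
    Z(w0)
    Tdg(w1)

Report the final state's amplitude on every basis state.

The final amplitudes are -1/2 on |0000>, -exp(I*pi/4)/2 on |0100>, 1/2 on |1000>, exp(I*pi/4)/2 on |1100>, and 0 on every other basis state.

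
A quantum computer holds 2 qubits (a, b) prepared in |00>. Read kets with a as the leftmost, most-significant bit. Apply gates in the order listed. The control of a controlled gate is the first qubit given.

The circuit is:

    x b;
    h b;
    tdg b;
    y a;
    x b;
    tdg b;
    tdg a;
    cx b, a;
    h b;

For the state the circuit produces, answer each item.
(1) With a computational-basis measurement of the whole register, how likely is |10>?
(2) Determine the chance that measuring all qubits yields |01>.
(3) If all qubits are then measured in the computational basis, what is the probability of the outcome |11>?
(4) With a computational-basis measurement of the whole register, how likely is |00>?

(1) A full measurement returns |10> with probability 1/4.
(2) The probability of measuring |01> is 1/4.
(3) The probability of measuring |11> is 1/4.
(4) A full measurement returns |00> with probability 1/4.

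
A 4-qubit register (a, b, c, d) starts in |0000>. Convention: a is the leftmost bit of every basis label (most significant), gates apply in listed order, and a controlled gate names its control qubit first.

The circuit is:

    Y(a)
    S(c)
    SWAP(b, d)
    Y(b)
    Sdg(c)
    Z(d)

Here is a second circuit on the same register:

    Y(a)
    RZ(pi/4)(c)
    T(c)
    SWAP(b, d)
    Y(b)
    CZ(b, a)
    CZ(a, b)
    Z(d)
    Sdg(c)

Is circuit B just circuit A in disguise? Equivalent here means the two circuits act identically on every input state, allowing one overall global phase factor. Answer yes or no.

Yes, they are equivalent — the unitaries differ by at most a global phase.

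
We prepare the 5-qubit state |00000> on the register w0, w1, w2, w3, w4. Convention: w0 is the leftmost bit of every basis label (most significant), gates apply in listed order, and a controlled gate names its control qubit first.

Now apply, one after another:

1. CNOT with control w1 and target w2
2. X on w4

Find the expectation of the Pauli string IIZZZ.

The expectation value of IIZZZ is -1.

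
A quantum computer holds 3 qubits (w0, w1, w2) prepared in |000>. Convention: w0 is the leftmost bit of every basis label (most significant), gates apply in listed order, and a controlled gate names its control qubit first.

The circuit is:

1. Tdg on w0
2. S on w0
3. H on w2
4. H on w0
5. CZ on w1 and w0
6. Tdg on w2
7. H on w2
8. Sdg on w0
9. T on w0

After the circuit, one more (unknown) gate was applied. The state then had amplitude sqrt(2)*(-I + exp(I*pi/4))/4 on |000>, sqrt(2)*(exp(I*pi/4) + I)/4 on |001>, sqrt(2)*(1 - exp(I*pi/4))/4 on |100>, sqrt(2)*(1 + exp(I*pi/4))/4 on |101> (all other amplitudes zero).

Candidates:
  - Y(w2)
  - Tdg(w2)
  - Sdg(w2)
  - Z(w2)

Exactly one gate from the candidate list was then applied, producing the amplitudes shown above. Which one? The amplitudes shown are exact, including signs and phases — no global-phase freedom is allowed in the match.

It was Y(w2) that produced the state shown.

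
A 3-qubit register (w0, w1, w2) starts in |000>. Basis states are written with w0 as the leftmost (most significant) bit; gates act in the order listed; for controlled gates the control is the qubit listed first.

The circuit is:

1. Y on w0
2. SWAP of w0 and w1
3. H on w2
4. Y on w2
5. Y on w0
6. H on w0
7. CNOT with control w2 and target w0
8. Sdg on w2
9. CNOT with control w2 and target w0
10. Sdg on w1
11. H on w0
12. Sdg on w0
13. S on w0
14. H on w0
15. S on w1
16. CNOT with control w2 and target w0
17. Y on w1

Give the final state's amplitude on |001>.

The final state's coefficient on |001> equals -I/2.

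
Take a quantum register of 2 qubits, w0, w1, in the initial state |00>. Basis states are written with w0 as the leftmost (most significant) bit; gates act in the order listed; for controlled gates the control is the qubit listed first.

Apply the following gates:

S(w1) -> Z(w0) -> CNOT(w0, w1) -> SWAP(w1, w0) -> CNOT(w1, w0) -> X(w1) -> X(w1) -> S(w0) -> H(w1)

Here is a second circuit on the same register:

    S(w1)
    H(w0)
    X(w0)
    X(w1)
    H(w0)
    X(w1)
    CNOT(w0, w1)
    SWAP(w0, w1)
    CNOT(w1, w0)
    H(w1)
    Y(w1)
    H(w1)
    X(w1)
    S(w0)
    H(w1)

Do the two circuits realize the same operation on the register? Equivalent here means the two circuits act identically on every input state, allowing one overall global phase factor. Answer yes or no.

No, they are not equivalent — no single phase factor reconciles the two unitaries.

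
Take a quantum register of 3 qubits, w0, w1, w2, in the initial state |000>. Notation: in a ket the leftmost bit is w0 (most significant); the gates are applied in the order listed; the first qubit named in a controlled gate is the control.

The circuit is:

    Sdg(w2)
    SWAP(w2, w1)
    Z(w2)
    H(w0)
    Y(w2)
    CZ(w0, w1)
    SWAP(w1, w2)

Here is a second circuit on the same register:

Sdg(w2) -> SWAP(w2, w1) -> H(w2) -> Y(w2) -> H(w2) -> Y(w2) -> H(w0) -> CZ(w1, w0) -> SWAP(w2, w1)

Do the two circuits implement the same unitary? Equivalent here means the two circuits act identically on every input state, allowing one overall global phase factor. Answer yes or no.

No — the two circuits implement different unitaries, even allowing a global phase.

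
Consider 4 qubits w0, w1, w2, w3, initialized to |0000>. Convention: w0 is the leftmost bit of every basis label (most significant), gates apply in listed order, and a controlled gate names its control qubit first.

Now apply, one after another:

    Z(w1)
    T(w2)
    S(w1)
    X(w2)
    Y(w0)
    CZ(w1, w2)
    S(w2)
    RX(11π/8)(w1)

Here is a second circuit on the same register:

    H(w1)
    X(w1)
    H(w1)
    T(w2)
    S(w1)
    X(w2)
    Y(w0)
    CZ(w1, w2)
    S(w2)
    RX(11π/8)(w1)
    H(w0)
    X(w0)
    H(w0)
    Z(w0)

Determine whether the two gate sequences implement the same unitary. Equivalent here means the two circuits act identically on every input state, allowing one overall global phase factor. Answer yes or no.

Yes, they are equivalent — the unitaries differ by at most a global phase.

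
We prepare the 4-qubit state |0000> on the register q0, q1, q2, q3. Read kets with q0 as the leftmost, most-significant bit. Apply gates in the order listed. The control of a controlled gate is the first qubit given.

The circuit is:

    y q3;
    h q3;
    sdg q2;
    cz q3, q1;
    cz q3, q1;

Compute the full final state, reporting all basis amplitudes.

The resulting statevector has amplitude sqrt(2)*I/2 on |0000>, -sqrt(2)*I/2 on |0001>, and 0 on every other basis state. Key observation: gates 4-5 undo each other exactly, leaving only the rest of the circuit to track.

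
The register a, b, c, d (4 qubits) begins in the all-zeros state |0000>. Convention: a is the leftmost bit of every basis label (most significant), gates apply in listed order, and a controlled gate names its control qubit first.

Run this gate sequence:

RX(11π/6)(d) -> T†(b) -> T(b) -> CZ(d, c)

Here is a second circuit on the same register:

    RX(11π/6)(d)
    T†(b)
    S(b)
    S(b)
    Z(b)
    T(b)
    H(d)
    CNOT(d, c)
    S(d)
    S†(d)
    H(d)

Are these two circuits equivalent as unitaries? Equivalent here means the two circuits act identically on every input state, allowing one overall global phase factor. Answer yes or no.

No, they are not equivalent — no single phase factor reconciles the two unitaries.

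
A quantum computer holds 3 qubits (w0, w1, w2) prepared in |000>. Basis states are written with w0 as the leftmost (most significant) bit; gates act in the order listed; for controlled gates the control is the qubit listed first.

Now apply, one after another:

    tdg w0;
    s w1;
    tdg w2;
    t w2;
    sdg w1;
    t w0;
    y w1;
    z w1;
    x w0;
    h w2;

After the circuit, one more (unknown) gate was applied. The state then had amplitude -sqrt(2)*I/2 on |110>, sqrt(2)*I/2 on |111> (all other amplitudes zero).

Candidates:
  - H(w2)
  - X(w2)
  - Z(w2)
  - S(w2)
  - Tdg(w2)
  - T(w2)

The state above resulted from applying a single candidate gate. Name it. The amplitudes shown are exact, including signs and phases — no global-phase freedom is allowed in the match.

The unique candidate consistent with the amplitudes is Z(w2). Key observation: gates 1-6 undo each other exactly, leaving only the rest of the circuit to track.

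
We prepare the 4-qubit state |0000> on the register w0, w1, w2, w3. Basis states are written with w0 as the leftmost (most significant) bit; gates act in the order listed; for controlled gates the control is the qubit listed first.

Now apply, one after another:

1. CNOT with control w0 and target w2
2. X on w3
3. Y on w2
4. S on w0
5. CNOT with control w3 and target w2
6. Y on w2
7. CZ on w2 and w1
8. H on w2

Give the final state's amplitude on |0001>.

The amplitude on |0001> is -sqrt(2)/2.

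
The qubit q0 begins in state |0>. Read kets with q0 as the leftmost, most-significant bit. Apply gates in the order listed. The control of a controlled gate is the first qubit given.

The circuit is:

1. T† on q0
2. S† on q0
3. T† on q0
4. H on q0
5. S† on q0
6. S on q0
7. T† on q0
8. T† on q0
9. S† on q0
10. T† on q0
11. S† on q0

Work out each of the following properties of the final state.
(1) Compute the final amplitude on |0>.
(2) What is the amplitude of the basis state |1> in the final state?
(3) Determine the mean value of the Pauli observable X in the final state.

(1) The amplitude on |0> is sqrt(2)/2.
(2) The amplitude on |1> is sqrt(2)*exp(I*pi/4)/2.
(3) The expectation value of X is sqrt(2)/2.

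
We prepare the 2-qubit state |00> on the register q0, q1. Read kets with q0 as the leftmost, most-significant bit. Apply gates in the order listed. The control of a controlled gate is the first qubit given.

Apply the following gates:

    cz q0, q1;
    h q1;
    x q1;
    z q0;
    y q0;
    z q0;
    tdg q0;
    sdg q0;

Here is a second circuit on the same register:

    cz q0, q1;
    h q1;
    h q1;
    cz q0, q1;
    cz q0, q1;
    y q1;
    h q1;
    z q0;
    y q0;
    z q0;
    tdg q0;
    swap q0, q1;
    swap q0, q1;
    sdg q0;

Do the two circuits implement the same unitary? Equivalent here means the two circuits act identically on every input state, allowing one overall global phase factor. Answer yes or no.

No, they are not equivalent — no single phase factor reconciles the two unitaries.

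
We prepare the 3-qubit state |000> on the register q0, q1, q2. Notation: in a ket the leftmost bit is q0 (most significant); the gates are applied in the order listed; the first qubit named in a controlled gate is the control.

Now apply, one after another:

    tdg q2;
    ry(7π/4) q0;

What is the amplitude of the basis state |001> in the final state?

|001> carries amplitude 0 in the final state.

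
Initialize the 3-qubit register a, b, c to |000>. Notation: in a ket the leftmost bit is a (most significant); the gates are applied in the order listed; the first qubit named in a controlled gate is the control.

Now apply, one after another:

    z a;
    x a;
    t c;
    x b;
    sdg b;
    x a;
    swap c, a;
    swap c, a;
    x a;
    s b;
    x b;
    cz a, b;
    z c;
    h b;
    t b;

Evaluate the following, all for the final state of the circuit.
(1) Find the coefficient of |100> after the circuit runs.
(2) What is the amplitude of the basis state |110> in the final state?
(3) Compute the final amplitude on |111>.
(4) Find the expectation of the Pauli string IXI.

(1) |100> carries amplitude sqrt(2)/2 in the final state. Key observation: steps 4-11 multiply out to the identity, so the circuit reduces to the remaining gates.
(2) The final state's coefficient on |110> equals sqrt(2)*exp(I*pi/4)/2.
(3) The amplitude on |111> is 0.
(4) In the final state, IXI has expectation sqrt(2)/2.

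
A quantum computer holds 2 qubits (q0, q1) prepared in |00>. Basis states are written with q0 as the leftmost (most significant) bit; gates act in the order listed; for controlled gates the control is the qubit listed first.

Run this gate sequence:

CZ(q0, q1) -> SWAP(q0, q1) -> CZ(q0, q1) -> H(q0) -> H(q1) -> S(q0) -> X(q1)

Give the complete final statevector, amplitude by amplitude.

The resulting statevector has amplitude 1/2 on |00>, 1/2 on |01>, I/2 on |10>, I/2 on |11>.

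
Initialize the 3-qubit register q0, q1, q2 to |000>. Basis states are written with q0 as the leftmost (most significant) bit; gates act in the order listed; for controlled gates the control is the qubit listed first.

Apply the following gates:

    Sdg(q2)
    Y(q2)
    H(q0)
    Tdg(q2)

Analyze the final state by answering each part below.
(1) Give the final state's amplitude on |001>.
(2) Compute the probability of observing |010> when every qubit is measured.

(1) |001> carries amplitude sqrt(2)*exp(I*pi/4)/2 in the final state.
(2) A full measurement returns |010> with probability 0.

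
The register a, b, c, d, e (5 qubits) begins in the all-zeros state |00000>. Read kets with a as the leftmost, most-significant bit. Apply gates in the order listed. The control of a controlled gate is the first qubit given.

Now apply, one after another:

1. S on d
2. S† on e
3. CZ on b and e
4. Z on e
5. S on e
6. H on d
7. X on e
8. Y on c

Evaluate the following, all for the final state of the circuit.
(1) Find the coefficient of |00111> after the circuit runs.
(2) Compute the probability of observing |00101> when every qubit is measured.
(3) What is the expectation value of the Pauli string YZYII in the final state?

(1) The final state's coefficient on |00111> equals sqrt(2)*I/2.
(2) The probability of measuring |00101> is 1/2.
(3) In the final state, YZYII has expectation 0.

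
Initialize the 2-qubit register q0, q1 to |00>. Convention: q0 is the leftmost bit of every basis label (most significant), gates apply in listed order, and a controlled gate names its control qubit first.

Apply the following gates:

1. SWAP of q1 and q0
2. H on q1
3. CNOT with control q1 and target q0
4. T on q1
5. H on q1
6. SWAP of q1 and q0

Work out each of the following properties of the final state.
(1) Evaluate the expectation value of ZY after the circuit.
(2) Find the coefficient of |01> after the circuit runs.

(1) In the final state, ZY has expectation sqrt(2)/2.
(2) |01> carries amplitude exp(I*pi/4)/2 in the final state.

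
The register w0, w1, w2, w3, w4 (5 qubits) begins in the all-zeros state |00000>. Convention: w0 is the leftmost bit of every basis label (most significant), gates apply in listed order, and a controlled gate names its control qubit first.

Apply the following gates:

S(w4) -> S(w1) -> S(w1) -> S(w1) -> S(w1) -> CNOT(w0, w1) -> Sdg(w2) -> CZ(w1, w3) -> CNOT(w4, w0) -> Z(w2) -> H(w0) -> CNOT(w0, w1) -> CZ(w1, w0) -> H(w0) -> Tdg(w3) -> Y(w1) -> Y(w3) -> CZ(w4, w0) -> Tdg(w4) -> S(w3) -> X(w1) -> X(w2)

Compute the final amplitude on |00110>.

The amplitude on |00110> is -I/2. Key observation: steps 2-5 multiply out to the identity, so the circuit reduces to the remaining gates.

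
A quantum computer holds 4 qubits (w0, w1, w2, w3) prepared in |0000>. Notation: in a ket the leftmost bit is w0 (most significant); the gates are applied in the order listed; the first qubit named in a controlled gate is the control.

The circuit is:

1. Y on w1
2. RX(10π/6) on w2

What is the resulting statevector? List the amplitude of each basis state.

The final amplitudes are -sqrt(3)*I/2 on |0100>, 1/2 on |0110>, and 0 on every other basis state.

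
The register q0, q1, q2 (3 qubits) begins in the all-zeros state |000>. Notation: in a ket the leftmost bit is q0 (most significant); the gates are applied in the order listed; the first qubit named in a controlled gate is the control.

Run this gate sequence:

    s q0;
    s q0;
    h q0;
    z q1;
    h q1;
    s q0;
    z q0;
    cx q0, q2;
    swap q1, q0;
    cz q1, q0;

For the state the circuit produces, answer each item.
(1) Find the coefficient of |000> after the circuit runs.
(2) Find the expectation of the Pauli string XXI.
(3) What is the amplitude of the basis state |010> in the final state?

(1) The final state's coefficient on |000> equals 1/2.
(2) The observable XXI averages to 0.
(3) The final state's coefficient on |010> equals 0.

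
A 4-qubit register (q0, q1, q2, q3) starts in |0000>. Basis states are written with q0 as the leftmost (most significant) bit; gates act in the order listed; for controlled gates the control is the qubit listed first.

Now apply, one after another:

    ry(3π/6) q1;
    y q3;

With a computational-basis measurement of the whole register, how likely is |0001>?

Outcome |0001> occurs with probability 1/2.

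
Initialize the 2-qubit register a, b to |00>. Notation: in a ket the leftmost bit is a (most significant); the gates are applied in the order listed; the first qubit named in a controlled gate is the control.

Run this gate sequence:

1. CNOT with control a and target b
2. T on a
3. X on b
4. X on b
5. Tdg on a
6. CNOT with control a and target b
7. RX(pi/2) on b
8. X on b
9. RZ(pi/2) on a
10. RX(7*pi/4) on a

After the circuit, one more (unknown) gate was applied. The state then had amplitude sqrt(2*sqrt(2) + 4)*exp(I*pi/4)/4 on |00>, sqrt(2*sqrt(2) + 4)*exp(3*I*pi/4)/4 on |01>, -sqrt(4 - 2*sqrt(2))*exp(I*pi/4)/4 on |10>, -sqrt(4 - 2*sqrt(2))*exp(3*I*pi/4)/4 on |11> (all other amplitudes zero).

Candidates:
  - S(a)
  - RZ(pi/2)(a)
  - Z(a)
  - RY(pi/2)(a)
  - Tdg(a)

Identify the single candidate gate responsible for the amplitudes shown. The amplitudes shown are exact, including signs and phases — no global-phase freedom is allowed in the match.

It was S(a) that produced the state shown. Key observation: the block from step 1 through step 6 cancels to the identity and can be dropped.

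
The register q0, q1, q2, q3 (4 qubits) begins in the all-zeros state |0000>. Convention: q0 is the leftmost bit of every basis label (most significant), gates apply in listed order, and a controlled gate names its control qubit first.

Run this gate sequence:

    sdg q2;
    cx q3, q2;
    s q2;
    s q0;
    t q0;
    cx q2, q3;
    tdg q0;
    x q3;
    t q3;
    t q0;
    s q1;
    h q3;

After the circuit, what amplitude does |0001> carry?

The final state's coefficient on |0001> equals -sqrt(2)*exp(I*pi/4)/2.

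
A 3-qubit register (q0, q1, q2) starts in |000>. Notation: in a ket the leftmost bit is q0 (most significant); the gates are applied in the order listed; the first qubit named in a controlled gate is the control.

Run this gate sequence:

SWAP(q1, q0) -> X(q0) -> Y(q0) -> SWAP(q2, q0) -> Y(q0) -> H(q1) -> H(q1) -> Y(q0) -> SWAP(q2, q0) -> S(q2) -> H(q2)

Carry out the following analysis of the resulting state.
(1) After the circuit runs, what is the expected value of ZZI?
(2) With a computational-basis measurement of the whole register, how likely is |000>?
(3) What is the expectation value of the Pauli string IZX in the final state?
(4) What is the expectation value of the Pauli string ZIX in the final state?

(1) The expectation value of ZZI is 1. Key observation: steps 4-9 multiply out to the identity, so the circuit reduces to the remaining gates.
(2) Outcome |000> occurs with probability 1/2.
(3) The expectation value of IZX is 1.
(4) The observable ZIX averages to 1.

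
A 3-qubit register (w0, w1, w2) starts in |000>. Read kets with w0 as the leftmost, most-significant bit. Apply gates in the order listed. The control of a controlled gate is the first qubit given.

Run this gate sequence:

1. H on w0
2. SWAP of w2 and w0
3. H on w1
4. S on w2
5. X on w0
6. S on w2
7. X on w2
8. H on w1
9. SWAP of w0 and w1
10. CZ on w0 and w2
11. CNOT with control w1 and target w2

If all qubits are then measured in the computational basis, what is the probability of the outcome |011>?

The probability of measuring |011> is 1/2.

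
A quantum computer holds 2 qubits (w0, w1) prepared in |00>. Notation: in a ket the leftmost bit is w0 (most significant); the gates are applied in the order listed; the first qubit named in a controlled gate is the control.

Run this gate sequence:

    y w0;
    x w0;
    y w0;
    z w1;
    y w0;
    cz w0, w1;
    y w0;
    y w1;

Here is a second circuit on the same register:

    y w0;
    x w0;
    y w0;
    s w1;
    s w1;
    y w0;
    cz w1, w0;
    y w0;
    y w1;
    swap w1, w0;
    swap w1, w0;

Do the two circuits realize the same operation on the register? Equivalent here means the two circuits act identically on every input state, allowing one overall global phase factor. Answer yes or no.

Yes — the two circuits implement the same unitary up to a global phase.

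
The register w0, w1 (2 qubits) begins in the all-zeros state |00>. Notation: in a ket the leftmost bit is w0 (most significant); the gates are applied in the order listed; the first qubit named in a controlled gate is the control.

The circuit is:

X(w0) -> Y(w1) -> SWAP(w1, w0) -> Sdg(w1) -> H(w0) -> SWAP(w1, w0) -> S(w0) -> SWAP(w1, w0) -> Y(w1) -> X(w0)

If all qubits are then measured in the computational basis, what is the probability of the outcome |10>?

A full measurement returns |10> with probability 1/2.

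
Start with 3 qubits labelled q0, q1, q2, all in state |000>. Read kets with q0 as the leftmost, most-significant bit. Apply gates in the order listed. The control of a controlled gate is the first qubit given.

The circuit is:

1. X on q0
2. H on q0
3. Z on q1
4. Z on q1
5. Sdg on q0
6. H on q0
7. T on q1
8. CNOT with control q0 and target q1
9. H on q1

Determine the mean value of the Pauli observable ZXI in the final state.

The observable ZXI averages to 1.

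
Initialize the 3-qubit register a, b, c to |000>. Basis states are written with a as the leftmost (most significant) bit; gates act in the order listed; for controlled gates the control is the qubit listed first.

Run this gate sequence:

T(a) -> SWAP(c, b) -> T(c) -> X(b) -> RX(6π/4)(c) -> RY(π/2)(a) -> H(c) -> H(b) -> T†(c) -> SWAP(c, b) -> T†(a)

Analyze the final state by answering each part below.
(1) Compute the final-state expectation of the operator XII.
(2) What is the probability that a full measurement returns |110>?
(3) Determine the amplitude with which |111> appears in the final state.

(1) In the final state, XII has expectation sqrt(2)/2.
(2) The probability of measuring |110> is 1/8.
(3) The amplitude on |111> is -1/4 - I/4.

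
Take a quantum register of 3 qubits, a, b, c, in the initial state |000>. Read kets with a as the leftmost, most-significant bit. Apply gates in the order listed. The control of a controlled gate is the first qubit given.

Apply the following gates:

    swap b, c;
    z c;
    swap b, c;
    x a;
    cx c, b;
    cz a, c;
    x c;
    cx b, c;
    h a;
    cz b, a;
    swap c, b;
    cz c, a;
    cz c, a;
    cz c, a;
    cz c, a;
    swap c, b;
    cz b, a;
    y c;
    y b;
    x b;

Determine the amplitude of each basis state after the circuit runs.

After the circuit, the state carries amplitude sqrt(2)/2 on |000>, -sqrt(2)/2 on |100>, and 0 on every other basis state. Key observation: gates 10-17 undo each other exactly, leaving only the rest of the circuit to track.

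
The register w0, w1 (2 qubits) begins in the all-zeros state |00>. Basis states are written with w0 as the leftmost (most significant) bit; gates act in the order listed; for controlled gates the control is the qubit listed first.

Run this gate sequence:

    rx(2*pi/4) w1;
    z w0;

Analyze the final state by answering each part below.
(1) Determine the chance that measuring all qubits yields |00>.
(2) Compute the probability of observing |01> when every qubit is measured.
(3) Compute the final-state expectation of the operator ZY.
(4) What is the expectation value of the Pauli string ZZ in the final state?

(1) The probability of measuring |00> is 1/2.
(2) Outcome |01> occurs with probability 1/2.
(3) In the final state, ZY has expectation -1.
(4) The expectation value of ZZ is 0.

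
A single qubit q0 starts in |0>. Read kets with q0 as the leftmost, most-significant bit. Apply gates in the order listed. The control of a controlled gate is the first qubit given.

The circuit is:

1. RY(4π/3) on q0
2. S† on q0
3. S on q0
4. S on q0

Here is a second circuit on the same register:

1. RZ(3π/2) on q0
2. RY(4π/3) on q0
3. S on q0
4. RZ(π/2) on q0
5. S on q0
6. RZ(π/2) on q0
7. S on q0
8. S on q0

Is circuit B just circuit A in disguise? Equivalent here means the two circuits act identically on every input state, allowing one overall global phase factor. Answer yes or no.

No — the two circuits implement different unitaries, even allowing a global phase.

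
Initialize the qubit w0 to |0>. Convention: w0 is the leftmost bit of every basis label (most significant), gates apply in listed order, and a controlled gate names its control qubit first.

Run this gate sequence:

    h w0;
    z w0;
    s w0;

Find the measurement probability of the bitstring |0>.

A full measurement returns |0> with probability 1/2.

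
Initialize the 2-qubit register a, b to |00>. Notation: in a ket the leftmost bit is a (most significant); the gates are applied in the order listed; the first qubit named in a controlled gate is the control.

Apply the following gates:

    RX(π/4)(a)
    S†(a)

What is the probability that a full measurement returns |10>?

Outcome |10> occurs with probability 1/2 - sqrt(2)/4.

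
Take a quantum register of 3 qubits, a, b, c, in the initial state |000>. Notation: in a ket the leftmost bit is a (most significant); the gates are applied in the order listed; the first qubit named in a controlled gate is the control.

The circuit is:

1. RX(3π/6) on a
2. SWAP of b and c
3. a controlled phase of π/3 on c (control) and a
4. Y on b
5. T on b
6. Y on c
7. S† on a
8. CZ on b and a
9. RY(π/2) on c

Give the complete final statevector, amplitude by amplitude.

The final amplitudes are 0 on |000>, 0 on |001>, exp(I*pi/4)/2 on |010>, -exp(I*pi/4)/2 on |011>, 0 on |100>, 0 on |101>, exp(I*pi/4)/2 on |110>, -exp(I*pi/4)/2 on |111>.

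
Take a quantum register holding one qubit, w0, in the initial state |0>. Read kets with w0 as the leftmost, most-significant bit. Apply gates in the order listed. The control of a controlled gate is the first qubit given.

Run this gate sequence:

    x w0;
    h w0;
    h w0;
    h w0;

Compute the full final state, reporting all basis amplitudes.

The resulting statevector has amplitude sqrt(2)/2 on |0>, -sqrt(2)/2 on |1>. Key observation: the block from step 2 through step 3 cancels to the identity and can be dropped.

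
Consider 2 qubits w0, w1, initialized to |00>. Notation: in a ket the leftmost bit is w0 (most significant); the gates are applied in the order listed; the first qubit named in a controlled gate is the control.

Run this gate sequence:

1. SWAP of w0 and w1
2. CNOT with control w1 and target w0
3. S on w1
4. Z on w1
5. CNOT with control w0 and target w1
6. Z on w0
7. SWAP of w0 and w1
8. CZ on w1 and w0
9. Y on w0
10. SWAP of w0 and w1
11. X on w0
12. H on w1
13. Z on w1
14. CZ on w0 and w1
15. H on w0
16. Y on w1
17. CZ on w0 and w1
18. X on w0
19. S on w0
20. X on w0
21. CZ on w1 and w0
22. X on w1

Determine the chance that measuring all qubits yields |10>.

A full measurement returns |10> with probability 1/4.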